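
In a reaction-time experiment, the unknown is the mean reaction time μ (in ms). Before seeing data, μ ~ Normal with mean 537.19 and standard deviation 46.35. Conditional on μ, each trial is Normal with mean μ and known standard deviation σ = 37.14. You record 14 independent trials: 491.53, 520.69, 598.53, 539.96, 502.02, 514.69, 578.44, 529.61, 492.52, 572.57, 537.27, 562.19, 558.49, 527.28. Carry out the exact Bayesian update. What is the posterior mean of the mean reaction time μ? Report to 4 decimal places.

537.5404

For Normal data with known variance σ², a Normal(μ₀, σ₀²) prior on μ is conjugate. Posterior precision = 1/σ₀² + n/σ²; posterior mean is the precision-weighted average of μ₀ and x̄.
Σxᵢ = 491.53 + 520.69 + 598.53 + 539.96 + 502.02 + 514.69 + 578.44 + 529.61 + 492.52 + 572.57 + 537.27 + 562.19 + 558.49 + 527.28 = 7525.79, so n·x̄ = 7525.79.
σ₀² = 46.35² = 2148.3225, σ² = 37.14² = 1379.3796; σ² + n·σ₀² = 1379.3796 + 14·2148.3225 = 31455.8946.
Posterior mean = (μ₀/σ₀² + n·x̄/σ²)/(1/σ₀² + n/σ²) = (σ²·μ₀ + σ₀²·n·x̄)/(σ² + n·σ₀²) = (1379.3796·537.19 + 2148.3225·7525.79)/31455.8946 = 16908812.914599/31455.8946 = 537.5404.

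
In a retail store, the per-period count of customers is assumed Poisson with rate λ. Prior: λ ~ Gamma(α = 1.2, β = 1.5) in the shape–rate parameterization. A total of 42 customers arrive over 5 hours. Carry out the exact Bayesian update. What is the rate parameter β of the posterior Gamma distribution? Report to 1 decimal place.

6.5

With a Gamma(shape α, rate β) prior, the Poisson likelihood is conjugate: the posterior is Gamma(α + ΣXᵢ, β + n).
Posterior: Gamma(α+S, β+n) = Gamma(1.2+42, 1.5+5) = Gamma(43.2, 6.5).
Posterior β = 6.5.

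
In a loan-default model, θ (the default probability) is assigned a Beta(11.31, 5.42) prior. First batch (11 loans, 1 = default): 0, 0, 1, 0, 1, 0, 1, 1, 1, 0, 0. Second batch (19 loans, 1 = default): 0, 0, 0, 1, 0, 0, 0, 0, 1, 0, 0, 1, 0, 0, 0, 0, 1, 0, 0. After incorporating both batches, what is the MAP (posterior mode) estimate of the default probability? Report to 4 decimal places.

The Beta prior is conjugate to a Binomial/Bernoulli likelihood; the update adds successes to α and failures to β.
After batch 1: Beta(11.31+5, 5.42+6) = Beta(16.31, 11.42).
After batch 2: Beta(16.31+4, 11.42+15) = Beta(20.31, 26.42).
Mode of Beta(a,b) for a,b>1 is (a−1)/(a+b−2) = 19.31/44.73 = 0.4317.

0.4317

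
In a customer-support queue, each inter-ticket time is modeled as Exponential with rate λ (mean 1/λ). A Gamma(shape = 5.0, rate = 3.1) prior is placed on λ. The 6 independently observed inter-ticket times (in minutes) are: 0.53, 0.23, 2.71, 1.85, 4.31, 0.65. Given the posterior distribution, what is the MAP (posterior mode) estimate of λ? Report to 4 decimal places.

0.7474

With a Gamma(shape α, rate β) prior on the exponential rate λ, the posterior after n observations with total T = Σxᵢ is Gamma(α+n, β+T).
Sum of observations T = 10.28 minutes; n = 6.
Posterior: Gamma(5.0+6, 3.1+10.28) = Gamma(11.0, 13.38).
Mode = (α−1)/β = 0.7474.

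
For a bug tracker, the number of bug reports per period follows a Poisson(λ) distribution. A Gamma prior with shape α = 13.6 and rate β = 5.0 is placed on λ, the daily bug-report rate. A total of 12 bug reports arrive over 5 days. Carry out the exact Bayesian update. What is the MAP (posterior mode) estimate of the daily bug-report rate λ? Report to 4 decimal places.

With a Gamma(shape α, rate β) prior, the Poisson likelihood is conjugate: the posterior is Gamma(α + ΣXᵢ, β + n).
Posterior: Gamma(α+S, β+n) = Gamma(13.6+12, 5.0+5) = Gamma(25.6, 10.0).
Mode of Gamma(α,β) for α≥1 is (α−1)/β = 24.6/10.0 = 2.4600.

2.4600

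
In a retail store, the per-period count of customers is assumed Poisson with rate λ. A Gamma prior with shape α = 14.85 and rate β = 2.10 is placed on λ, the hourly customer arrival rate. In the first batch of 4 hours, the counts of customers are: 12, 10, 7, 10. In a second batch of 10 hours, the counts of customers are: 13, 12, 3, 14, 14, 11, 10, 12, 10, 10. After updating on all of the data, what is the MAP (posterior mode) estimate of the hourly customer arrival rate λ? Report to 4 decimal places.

10.0528

With a Gamma(shape α, rate β) prior, the Poisson likelihood is conjugate: the posterior is Gamma(α + ΣXᵢ, β + n).
Batch 1: sum of counts S = 39 over n = 4 hours.
After batch 1: Gamma(α+S, β+n) = Gamma(14.85+39, 2.10+4) = Gamma(53.85, 6.10).
Batch 2: sum of counts S = 109 over n = 10 hours.
After batch 2: Gamma(α+S, β+n) = Gamma(53.85+109, 6.10+10) = Gamma(162.85, 16.10).
Mode of Gamma(α,β) for α≥1 is (α−1)/β = 161.85/16.10 = 10.0528.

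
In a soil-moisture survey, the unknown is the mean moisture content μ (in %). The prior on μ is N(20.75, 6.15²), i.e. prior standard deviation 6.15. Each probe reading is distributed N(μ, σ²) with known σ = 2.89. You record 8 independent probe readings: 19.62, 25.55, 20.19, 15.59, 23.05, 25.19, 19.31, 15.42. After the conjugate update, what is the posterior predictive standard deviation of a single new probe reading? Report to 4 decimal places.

For Normal data with known variance σ², a Normal(μ₀, σ₀²) prior on μ is conjugate. Posterior precision = 1/σ₀² + n/σ²; posterior mean is the precision-weighted average of μ₀ and x̄.
σ₀² = 6.15² = 37.8225, σ² = 2.89² = 8.3521; σ² + n·σ₀² = 8.3521 + 8·37.8225 = 310.9321.
Posterior precision = 1/σ₀² + n/σ² = 1/37.8225 + 8/8.3521 = (σ² + n·σ₀²)/(σ₀²σ²) = 310.9321/(37.8225·8.3521); posterior variance σₙ² = σ₀²σ²/(σ² + n·σ₀²) = 37.8225·8.3521/310.9321 = 1.015969.
Predictive variance for one new observation = σₙ² + σ² = 37.8225·8.3521/310.9321 + 8.3521 = σ²·(σ₀² + 310.9321)/310.9321 = 8.3521·348.7546/310.9321 = 9.368069; SD = √(8.3521·348.7546/310.9321) = 3.0607.

3.0607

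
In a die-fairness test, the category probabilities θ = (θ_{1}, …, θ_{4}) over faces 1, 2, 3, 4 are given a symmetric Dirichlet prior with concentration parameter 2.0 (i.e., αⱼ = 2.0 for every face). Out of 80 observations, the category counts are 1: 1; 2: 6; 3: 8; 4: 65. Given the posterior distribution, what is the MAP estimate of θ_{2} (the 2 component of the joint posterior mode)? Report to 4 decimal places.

0.0833

The Dirichlet prior is conjugate to the Multinomial likelihood: each posterior αⱼ = prior αⱼ + observed count nⱼ.
Posterior concentration: (3.0, 8.0, 10.0, 67.0), total = 88.0.
Joint mode component: (α_{2}−1)/(Σα−K) = 7.0/84.0 = 0.0833.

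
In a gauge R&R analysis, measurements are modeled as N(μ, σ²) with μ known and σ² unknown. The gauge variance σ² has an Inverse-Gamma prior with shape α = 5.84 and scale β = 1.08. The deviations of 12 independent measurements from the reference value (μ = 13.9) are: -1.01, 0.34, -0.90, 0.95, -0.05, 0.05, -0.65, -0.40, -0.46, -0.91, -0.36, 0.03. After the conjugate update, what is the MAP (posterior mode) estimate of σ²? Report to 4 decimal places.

With known mean μ and an Inverse-Gamma(α, β) prior on σ², the Normal likelihood is conjugate: posterior is Inv-Gamma(α + n/2, β + Σ(xᵢ−μ)²/2).
Σ(xᵢ−μ)² = (-1.01)² + (0.34)² + (-0.90)² + (0.95)² + (-0.05)² + (0.05)² + (-0.65)² + (-0.40)² + (-0.46)² + (-0.91)² + (-0.36)² + (0.03)² = 4.6059.
Posterior: Inv-Gamma(5.84 + 12/2, 1.08 + 4.6059/2) = Inv-Gamma(11.84, 3.38295).
Mode = β/(α+1) = 3.38295/12.84 = 0.2635.

0.2635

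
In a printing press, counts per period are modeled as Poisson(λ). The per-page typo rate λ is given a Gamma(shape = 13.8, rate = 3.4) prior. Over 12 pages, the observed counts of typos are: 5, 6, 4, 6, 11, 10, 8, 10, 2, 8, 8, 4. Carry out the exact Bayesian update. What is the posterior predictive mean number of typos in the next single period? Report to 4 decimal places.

With a Gamma(shape α, rate β) prior, the Poisson likelihood is conjugate: the posterior is Gamma(α + ΣXᵢ, β + n).
Sum of counts S = 82 over n = 12 pages.
Posterior: Gamma(α+S, β+n) = Gamma(13.8+82, 3.4+12) = Gamma(95.8, 15.4).
The predictive distribution for one future period is NegBinom with mean α/β = 6.2208.

6.2208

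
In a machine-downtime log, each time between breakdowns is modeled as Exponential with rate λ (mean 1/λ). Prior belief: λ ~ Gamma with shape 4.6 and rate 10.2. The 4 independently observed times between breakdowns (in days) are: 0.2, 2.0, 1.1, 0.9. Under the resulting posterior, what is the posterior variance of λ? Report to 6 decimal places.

0.041474

With a Gamma(shape α, rate β) prior on the exponential rate λ, the posterior after n observations with total T = Σxᵢ is Gamma(α+n, β+T).
Sum of observations T = 4.2 days; n = 4.
Posterior: Gamma(4.6+4, 10.2+4.2) = Gamma(8.6, 14.4).
Var = α/β² = 0.041474.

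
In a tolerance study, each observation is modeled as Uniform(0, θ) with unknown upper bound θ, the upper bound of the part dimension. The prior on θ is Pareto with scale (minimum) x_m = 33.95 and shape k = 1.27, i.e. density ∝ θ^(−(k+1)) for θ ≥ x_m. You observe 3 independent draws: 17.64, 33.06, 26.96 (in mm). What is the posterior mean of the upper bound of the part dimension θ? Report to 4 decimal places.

A Pareto(scale x_m, shape k) prior on the upper bound θ of Uniform(0, θ) is conjugate: posterior is Pareto(max(x_m, max xᵢ), k + n).
Sample maximum = 33.06; prior scale x_m = 33.95 → posterior scale = max = 33.95.
Posterior shape = 1.27 + 3 = 4.27.
E[θ|data] = k·x_m/(k−1) = 4.27·33.95/3.27 = 44.3323.

44.3323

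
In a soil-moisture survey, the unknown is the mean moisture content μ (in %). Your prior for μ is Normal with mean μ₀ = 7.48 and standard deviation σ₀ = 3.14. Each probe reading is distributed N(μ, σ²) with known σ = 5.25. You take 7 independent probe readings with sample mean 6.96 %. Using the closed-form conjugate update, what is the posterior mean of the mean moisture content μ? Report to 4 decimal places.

7.1084

For Normal data with known variance σ², a Normal(μ₀, σ₀²) prior on μ is conjugate. Posterior precision = 1/σ₀² + n/σ²; posterior mean is the precision-weighted average of μ₀ and x̄.
n·x̄ = 7·6.96 = 48.72.
σ₀² = 3.14² = 9.8596, σ² = 5.25² = 27.5625; σ² + n·σ₀² = 27.5625 + 7·9.8596 = 96.5797.
Posterior mean = (μ₀/σ₀² + n·x̄/σ²)/(1/σ₀² + n/σ²) = (σ²·μ₀ + σ₀²·n·x̄)/(σ² + n·σ₀²) = (27.5625·7.48 + 9.8596·48.72)/96.5797 = 686.527212/96.5797 = 7.1084.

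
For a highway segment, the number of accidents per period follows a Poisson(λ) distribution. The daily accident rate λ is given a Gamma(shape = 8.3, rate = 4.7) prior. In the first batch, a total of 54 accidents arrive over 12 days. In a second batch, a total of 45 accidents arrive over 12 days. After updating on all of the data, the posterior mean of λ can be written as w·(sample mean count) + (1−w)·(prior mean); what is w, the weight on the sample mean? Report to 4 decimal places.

With a Gamma(shape α, rate β) prior, the Poisson likelihood is conjugate: the posterior is Gamma(α + ΣXᵢ, β + n).
Total number of days: n = 12 + 12 = 24.
Posterior mean = (α₀+S)/(β₀+n) = [n/(β₀+n)]·(S/n) + [β₀/(β₀+n)]·(α₀/β₀), so only n and β₀ enter the weight.
Weight on data w = n/(β₀+n) = 24/(4.7+24) = 24/28.7 = 0.8362.

0.8362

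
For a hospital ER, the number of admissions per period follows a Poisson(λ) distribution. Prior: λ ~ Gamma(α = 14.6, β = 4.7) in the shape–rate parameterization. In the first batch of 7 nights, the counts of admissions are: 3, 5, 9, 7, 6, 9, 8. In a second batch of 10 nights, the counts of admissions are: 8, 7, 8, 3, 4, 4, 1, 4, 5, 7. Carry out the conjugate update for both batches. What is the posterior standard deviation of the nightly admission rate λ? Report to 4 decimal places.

With a Gamma(shape α, rate β) prior, the Poisson likelihood is conjugate: the posterior is Gamma(α + ΣXᵢ, β + n).
Batch 1: sum of counts S = 47 over n = 7 nights.
After batch 1: Gamma(α+S, β+n) = Gamma(14.6+47, 4.7+7) = Gamma(61.6, 11.7).
Batch 2: sum of counts S = 51 over n = 10 nights.
After batch 2: Gamma(α+S, β+n) = Gamma(61.6+51, 11.7+10) = Gamma(112.6, 21.7).
SD = √α/β = √112.6/21.7 = 0.4890.

0.4890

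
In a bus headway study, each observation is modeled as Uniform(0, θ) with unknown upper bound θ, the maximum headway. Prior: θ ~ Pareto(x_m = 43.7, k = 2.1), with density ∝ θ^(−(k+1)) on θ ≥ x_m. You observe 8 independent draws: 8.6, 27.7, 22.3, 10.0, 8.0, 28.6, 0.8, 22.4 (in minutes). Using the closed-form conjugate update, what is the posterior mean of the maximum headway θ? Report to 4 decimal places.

48.5022

A Pareto(scale x_m, shape k) prior on the upper bound θ of Uniform(0, θ) is conjugate: posterior is Pareto(max(x_m, max xᵢ), k + n).
Sample maximum = 28.6; prior scale x_m = 43.7 → posterior scale = max = 43.7.
Posterior shape = 2.1 + 8 = 10.1.
E[θ|data] = k·x_m/(k−1) = 10.1·43.7/9.1 = 48.5022.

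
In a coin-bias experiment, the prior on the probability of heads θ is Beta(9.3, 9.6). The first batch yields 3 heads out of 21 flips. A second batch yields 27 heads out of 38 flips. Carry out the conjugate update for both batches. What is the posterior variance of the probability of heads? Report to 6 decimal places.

The Beta prior is conjugate to a Binomial/Bernoulli likelihood; the update adds successes to α and failures to β.
After batch 1: Beta(9.3+3, 9.6+18) = Beta(12.3, 27.6).
After batch 2: Beta(12.3+27, 27.6+11) = Beta(39.3, 38.6).
Var = αβ/((α+β)²(α+β+1)) = 39.3·38.6/(77.9²·78.9) = 0.003168.

0.003168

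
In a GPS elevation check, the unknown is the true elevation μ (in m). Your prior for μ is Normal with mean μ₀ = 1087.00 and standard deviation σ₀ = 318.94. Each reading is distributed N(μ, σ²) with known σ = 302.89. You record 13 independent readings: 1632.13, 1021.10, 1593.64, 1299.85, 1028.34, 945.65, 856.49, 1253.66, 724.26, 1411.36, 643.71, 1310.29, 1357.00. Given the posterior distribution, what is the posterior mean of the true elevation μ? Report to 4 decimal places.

1155.0828

For Normal data with known variance σ², a Normal(μ₀, σ₀²) prior on μ is conjugate. Posterior precision = 1/σ₀² + n/σ²; posterior mean is the precision-weighted average of μ₀ and x̄.
Σxᵢ = 1632.13 + 1021.10 + 1593.64 + 1299.85 + 1028.34 + 945.65 + 856.49 + 1253.66 + 724.26 + 1411.36 + 643.71 + 1310.29 + 1357.00 = 15077.48, so n·x̄ = 15077.48.
σ₀² = 318.94² = 101722.7236, σ² = 302.89² = 91742.3521; σ² + n·σ₀² = 91742.3521 + 13·101722.7236 = 1414137.7589.
Posterior mean = (μ₀/σ₀² + n·x̄/σ²)/(1/σ₀² + n/σ²) = (σ²·μ₀ + σ₀²·n·x̄)/(σ² + n·σ₀²) = (91742.3521·1087.00 + 101722.7236·15077.48)/1414137.7589 = 1633446267.357228/1414137.7589 = 1155.0828.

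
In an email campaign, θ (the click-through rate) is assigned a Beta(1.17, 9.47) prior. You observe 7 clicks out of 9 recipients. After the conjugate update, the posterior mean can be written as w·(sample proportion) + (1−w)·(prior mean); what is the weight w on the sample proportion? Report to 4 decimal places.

0.4582

The Beta prior is conjugate to a Binomial/Bernoulli likelihood; the update adds successes to α and failures to β.
Posterior mean = (α₀+k)/(α₀+β₀+n) = [n/(α₀+β₀+n)]·(k/n) + [(α₀+β₀)/(α₀+β₀+n)]·α₀/(α₀+β₀), so only n and the prior enter the weight.
The weight on the data is w = n/(α₀+β₀+n) = 9/(1.17+9.47+9) = 9/19.64 = 0.4582.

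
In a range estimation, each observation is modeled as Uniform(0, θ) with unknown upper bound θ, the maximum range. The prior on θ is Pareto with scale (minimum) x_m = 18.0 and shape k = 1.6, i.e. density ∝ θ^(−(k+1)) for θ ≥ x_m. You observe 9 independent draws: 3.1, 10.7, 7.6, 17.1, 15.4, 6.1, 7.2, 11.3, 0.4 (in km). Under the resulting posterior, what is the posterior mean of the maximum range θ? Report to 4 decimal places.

A Pareto(scale x_m, shape k) prior on the upper bound θ of Uniform(0, θ) is conjugate: posterior is Pareto(max(x_m, max xᵢ), k + n).
Sample maximum = 17.1; prior scale x_m = 18.0 → posterior scale = max = 18.0.
Posterior shape = 1.6 + 9 = 10.6.
E[θ|data] = k·x_m/(k−1) = 10.6·18.0/9.6 = 19.8750.

19.8750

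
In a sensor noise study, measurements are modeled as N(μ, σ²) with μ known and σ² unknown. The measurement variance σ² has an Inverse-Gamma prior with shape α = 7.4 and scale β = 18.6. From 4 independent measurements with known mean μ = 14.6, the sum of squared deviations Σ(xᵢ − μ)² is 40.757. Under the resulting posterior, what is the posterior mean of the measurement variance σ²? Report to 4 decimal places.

With known mean μ and an Inverse-Gamma(α, β) prior on σ², the Normal likelihood is conjugate: posterior is Inv-Gamma(α + n/2, β + Σ(xᵢ−μ)²/2).
Posterior: Inv-Gamma(7.4 + 4/2, 18.6 + 40.757/2) = Inv-Gamma(9.40, 38.9785).
E[σ²|data] = β/(α−1) = 38.9785/8.40 = 4.6403.

4.6403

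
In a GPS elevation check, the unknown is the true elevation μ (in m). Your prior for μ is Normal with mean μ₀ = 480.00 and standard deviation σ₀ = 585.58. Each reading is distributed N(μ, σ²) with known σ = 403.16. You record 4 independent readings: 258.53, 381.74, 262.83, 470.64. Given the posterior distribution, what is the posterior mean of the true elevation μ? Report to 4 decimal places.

357.9036

For Normal data with known variance σ², a Normal(μ₀, σ₀²) prior on μ is conjugate. Posterior precision = 1/σ₀² + n/σ²; posterior mean is the precision-weighted average of μ₀ and x̄.
Σxᵢ = 258.53 + 381.74 + 262.83 + 470.64 = 1373.74, so n·x̄ = 1373.74.
σ₀² = 585.58² = 342903.9364, σ² = 403.16² = 162537.9856; σ² + n·σ₀² = 162537.9856 + 4·342903.9364 = 1534153.7312.
Posterior mean = (μ₀/σ₀² + n·x̄/σ²)/(1/σ₀² + n/σ²) = (σ²·μ₀ + σ₀²·n·x̄)/(σ² + n·σ₀²) = (162537.9856·480.00 + 342903.9364·1373.74)/1534153.7312 = 549079086.678136/1534153.7312 = 357.9036.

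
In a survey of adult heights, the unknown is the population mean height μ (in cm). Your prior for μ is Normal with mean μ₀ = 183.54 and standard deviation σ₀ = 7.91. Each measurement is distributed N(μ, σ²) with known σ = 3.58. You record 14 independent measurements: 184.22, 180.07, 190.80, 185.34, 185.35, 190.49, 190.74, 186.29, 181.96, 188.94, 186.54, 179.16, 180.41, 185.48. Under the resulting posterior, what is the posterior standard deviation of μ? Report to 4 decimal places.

0.9499

For Normal data with known variance σ², a Normal(μ₀, σ₀²) prior on μ is conjugate. Posterior precision = 1/σ₀² + n/σ²; posterior mean is the precision-weighted average of μ₀ and x̄.
σ₀² = 7.91² = 62.5681, σ² = 3.58² = 12.8164; σ² + n·σ₀² = 12.8164 + 14·62.5681 = 888.7698.
Posterior precision = 1/σ₀² + n/σ² = 1/62.5681 + 14/12.8164 = (σ² + n·σ₀²)/(σ₀²σ²) = 888.7698/(62.5681·12.8164); posterior variance σₙ² = σ₀²σ²/(σ² + n·σ₀²) = 62.5681·12.8164/888.7698 = 0.902256.
Posterior SD = √σₙ² = √(62.5681·12.8164/888.7698) = 0.9499.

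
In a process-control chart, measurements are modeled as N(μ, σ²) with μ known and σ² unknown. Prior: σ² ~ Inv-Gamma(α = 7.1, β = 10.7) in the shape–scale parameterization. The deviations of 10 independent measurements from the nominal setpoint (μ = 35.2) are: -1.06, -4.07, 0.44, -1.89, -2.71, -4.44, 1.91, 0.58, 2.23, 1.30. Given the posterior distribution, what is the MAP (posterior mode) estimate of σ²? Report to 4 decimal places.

With known mean μ and an Inverse-Gamma(α, β) prior on σ², the Normal likelihood is conjugate: posterior is Inv-Gamma(α + n/2, β + Σ(xᵢ−μ)²/2).
Σ(xᵢ−μ)² = (-1.06)² + (-4.07)² + (0.44)² + (-1.89)² + (-2.71)² + (-4.44)² + (1.91)² + (0.58)² + (2.23)² + (1.30)² = 59.1593.
Posterior: Inv-Gamma(7.1 + 10/2, 10.7 + 59.1593/2) = Inv-Gamma(12.10, 40.27965).
Mode = β/(α+1) = 40.27965/13.10 = 3.0748.

3.0748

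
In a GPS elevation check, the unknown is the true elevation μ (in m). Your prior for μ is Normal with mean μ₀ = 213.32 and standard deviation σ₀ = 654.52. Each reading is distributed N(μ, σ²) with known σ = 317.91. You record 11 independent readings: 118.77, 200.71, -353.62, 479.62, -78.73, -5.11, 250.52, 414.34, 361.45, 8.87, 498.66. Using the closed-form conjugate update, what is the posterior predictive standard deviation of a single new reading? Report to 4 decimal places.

331.7555

For Normal data with known variance σ², a Normal(μ₀, σ₀²) prior on μ is conjugate. Posterior precision = 1/σ₀² + n/σ²; posterior mean is the precision-weighted average of μ₀ and x̄.
σ₀² = 654.52² = 428396.4304, σ² = 317.91² = 101066.7681; σ² + n·σ₀² = 101066.7681 + 11·428396.4304 = 4813427.5025.
Posterior precision = 1/σ₀² + n/σ² = 1/428396.4304 + 11/101066.7681 = (σ² + n·σ₀²)/(σ₀²σ²) = 4813427.5025/(428396.4304·101066.7681); posterior variance σₙ² = σ₀²σ²/(σ² + n·σ₀²) = 428396.4304·101066.7681/4813427.5025 = 8994.971393.
Predictive variance for one new observation = σₙ² + σ² = 428396.4304·101066.7681/4813427.5025 + 101066.7681 = σ²·(σ₀² + 4813427.5025)/4813427.5025 = 101066.7681·5241823.9329/4813427.5025 = 110061.739493; SD = √(101066.7681·5241823.9329/4813427.5025) = 331.7555.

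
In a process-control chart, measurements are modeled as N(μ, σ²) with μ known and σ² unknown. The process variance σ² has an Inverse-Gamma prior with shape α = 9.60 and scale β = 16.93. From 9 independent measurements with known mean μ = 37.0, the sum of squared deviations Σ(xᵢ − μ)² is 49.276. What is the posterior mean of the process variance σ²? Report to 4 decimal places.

With known mean μ and an Inverse-Gamma(α, β) prior on σ², the Normal likelihood is conjugate: posterior is Inv-Gamma(α + n/2, β + Σ(xᵢ−μ)²/2).
Posterior: Inv-Gamma(9.60 + 9/2, 16.93 + 49.276/2) = Inv-Gamma(14.10, 41.5680).
E[σ²|data] = β/(α−1) = 41.5680/13.10 = 3.1731.

3.1731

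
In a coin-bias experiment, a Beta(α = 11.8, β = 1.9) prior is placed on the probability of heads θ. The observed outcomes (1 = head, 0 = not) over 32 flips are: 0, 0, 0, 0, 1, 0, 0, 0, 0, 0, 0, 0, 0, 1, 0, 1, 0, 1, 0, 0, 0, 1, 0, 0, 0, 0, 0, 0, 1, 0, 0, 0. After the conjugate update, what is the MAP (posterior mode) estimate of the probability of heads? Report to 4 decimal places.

0.3844

The Beta prior is conjugate to a Binomial/Bernoulli likelihood; the update adds successes to α and failures to β.
Posterior: Beta(α+k, β+n−k) = Beta(11.8+6, 1.9+26) = Beta(17.8, 27.9).
Mode of Beta(a,b) for a,b>1 is (a−1)/(a+b−2) = 16.8/43.7 = 0.3844.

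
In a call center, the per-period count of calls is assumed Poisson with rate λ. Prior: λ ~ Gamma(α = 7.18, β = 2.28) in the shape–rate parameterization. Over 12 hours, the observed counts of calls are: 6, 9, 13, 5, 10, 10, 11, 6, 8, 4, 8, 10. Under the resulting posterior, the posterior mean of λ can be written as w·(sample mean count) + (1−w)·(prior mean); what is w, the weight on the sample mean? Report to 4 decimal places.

With a Gamma(shape α, rate β) prior, the Poisson likelihood is conjugate: the posterior is Gamma(α + ΣXᵢ, β + n).
Posterior mean = (α₀+S)/(β₀+n) = [n/(β₀+n)]·(S/n) + [β₀/(β₀+n)]·(α₀/β₀), so only n and β₀ enter the weight.
Weight on data w = n/(β₀+n) = 12/(2.28+12) = 12/14.28 = 0.8403.

0.8403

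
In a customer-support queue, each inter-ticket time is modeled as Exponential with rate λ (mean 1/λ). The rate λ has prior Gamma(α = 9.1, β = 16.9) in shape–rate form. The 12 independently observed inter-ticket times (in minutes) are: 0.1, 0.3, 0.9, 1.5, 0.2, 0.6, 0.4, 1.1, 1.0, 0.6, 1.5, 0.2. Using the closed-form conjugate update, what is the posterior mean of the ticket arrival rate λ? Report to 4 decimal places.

With a Gamma(shape α, rate β) prior on the exponential rate λ, the posterior after n observations with total T = Σxᵢ is Gamma(α+n, β+T).
Sum of observations T = 8.4 minutes; n = 12.
Posterior: Gamma(9.1+12, 16.9+8.4) = Gamma(21.1, 25.3).
Posterior mean of λ = α/β = 21.1/25.3 = 0.8340.

0.8340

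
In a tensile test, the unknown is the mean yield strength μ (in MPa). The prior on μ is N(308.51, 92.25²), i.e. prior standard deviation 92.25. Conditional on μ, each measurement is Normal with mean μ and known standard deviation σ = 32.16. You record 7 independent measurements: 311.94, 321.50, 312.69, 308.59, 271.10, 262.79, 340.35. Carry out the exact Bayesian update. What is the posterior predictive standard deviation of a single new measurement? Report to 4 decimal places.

For Normal data with known variance σ², a Normal(μ₀, σ₀²) prior on μ is conjugate. Posterior precision = 1/σ₀² + n/σ²; posterior mean is the precision-weighted average of μ₀ and x̄.
σ₀² = 92.25² = 8510.0625, σ² = 32.16² = 1034.2656; σ² + n·σ₀² = 1034.2656 + 7·8510.0625 = 60604.7031.
Posterior precision = 1/σ₀² + n/σ² = 1/8510.0625 + 7/1034.2656 = (σ² + n·σ₀²)/(σ₀²σ²) = 60604.7031/(8510.0625·1034.2656); posterior variance σₙ² = σ₀²σ²/(σ² + n·σ₀²) = 8510.0625·1034.2656/60604.7031 = 145.230724.
Predictive variance for one new observation = σₙ² + σ² = 8510.0625·1034.2656/60604.7031 + 1034.2656 = σ²·(σ₀² + 60604.7031)/60604.7031 = 1034.2656·69114.7656/60604.7031 = 1179.496324; SD = √(1034.2656·69114.7656/60604.7031) = 34.3438.

34.3438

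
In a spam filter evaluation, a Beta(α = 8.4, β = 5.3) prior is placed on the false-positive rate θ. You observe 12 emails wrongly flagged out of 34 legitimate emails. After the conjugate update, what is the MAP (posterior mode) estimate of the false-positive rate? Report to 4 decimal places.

The Beta prior is conjugate to a Binomial/Bernoulli likelihood; the update adds successes to α and failures to β.
Posterior: Beta(α+k, β+n−k) = Beta(8.4+12, 5.3+22) = Beta(20.4, 27.3).
Mode of Beta(a,b) for a,b>1 is (a−1)/(a+b−2) = 19.4/45.7 = 0.4245.

0.4245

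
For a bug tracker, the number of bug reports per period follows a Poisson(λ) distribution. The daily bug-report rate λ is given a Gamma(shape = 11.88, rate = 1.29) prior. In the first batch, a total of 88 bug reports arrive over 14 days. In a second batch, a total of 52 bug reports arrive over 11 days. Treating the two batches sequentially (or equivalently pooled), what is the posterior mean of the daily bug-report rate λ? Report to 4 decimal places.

With a Gamma(shape α, rate β) prior, the Poisson likelihood is conjugate: the posterior is Gamma(α + ΣXᵢ, β + n).
After batch 1: Gamma(α+S, β+n) = Gamma(11.88+88, 1.29+14) = Gamma(99.88, 15.29).
After batch 2: Gamma(α+S, β+n) = Gamma(99.88+52, 15.29+11) = Gamma(151.88, 26.29).
Posterior mean = α/β = 151.88/26.29 = 5.7771.

5.7771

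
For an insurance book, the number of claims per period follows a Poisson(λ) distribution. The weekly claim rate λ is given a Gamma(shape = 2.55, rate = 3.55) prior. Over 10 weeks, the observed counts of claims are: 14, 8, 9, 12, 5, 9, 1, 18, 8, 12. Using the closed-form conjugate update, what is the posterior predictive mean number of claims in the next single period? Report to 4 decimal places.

7.2731

With a Gamma(shape α, rate β) prior, the Poisson likelihood is conjugate: the posterior is Gamma(α + ΣXᵢ, β + n).
Sum of counts S = 96 over n = 10 weeks.
Posterior: Gamma(α+S, β+n) = Gamma(2.55+96, 3.55+10) = Gamma(98.55, 13.55).
The predictive distribution for one future period is NegBinom with mean α/β = 7.2731.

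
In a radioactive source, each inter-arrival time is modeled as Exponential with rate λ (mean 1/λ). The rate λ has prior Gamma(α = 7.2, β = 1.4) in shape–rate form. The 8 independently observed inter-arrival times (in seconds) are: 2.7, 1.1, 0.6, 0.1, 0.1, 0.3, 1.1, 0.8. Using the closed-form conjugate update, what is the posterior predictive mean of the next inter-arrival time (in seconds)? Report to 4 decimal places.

0.5775

With a Gamma(shape α, rate β) prior on the exponential rate λ, the posterior after n observations with total T = Σxᵢ is Gamma(α+n, β+T).
Sum of observations T = 6.8 seconds; n = 8.
Posterior: Gamma(7.2+8, 1.4+6.8) = Gamma(15.2, 8.2).
The predictive distribution for the next observation is Lomax; its mean is β/(α−1) = 8.2/14.2 = 0.5775.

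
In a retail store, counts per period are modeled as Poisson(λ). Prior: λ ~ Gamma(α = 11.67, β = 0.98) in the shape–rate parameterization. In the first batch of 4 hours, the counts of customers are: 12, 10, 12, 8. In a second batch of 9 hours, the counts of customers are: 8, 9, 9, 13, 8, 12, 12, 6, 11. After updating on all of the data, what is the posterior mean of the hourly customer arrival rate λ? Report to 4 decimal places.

With a Gamma(shape α, rate β) prior, the Poisson likelihood is conjugate: the posterior is Gamma(α + ΣXᵢ, β + n).
Batch 1: sum of counts S = 42 over n = 4 hours.
After batch 1: Gamma(α+S, β+n) = Gamma(11.67+42, 0.98+4) = Gamma(53.67, 4.98).
Batch 2: sum of counts S = 88 over n = 9 hours.
After batch 2: Gamma(α+S, β+n) = Gamma(53.67+88, 4.98+9) = Gamma(141.67, 13.98).
Posterior mean = α/β = 141.67/13.98 = 10.1338.

10.1338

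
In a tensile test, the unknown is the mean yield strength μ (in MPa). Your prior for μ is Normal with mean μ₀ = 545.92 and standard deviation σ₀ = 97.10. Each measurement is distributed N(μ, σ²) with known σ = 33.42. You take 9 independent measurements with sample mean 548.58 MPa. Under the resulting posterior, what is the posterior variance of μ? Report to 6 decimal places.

For Normal data with known variance σ², a Normal(μ₀, σ₀²) prior on μ is conjugate. Posterior precision = 1/σ₀² + n/σ²; posterior mean is the precision-weighted average of μ₀ and x̄.
σ₀² = 97.10² = 9428.41, σ² = 33.42² = 1116.8964; σ² + n·σ₀² = 1116.8964 + 9·9428.41 = 85972.5864.
Posterior precision = 1/σ₀² + n/σ² = 1/9428.41 + 9/1116.8964 = (σ² + n·σ₀²)/(σ₀²σ²) = 85972.5864/(9428.41·1116.8964); posterior variance σₙ² = σ₀²σ²/(σ² + n·σ₀²) = 9428.41·1116.8964/85972.5864 = 122.487384.

122.487384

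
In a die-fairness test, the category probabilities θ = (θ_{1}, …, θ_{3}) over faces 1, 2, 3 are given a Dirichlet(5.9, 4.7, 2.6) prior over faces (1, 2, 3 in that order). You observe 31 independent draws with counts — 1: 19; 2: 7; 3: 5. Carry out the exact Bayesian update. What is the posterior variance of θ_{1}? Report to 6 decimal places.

The Dirichlet prior is conjugate to the Multinomial likelihood: each posterior αⱼ = prior αⱼ + observed count nⱼ.
Posterior concentration: (24.9, 11.7, 7.6), total = 44.2.
Var[θ_j] = α_j(Σα−α_j)/((Σα)²(Σα+1)) = 24.9·19.3/(44.2²·45.2) = 0.005442.

0.005442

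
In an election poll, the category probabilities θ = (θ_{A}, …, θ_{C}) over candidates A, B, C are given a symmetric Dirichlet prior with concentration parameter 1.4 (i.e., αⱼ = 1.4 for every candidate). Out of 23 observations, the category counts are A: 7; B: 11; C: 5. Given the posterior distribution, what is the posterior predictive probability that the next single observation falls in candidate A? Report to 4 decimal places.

The Dirichlet prior is conjugate to the Multinomial likelihood: each posterior αⱼ = prior αⱼ + observed count nⱼ.
Posterior concentration: (8.4, 12.4, 6.4), total = 27.2.
P(next = A | data) = α_{A}/Σα = 0.3088.

0.3088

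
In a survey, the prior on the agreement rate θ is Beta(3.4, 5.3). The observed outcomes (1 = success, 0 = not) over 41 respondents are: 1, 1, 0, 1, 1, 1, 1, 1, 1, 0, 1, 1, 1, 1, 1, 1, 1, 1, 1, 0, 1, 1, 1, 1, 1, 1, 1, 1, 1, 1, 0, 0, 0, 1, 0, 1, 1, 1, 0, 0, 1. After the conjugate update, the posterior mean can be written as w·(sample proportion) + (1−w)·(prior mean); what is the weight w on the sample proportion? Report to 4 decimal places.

The Beta prior is conjugate to a Binomial/Bernoulli likelihood; the update adds successes to α and failures to β.
Posterior mean = (α₀+k)/(α₀+β₀+n) = [n/(α₀+β₀+n)]·(k/n) + [(α₀+β₀)/(α₀+β₀+n)]·α₀/(α₀+β₀), so only n and the prior enter the weight.
The weight on the data is w = n/(α₀+β₀+n) = 41/(3.4+5.3+41) = 41/49.7 = 0.8249.

0.8249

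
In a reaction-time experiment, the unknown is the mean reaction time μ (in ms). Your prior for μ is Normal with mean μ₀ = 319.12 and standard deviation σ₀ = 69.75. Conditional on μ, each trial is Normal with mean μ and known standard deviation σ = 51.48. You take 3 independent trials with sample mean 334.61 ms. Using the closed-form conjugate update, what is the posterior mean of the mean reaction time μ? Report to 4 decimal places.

332.2296

For Normal data with known variance σ², a Normal(μ₀, σ₀²) prior on μ is conjugate. Posterior precision = 1/σ₀² + n/σ²; posterior mean is the precision-weighted average of μ₀ and x̄.
n·x̄ = 3·334.61 = 1003.83.
σ₀² = 69.75² = 4865.0625, σ² = 51.48² = 2650.1904; σ² + n·σ₀² = 2650.1904 + 3·4865.0625 = 17245.3779.
Posterior mean = (μ₀/σ₀² + n·x̄/σ²)/(1/σ₀² + n/σ²) = (σ²·μ₀ + σ₀²·n·x̄)/(σ² + n·σ₀²) = (2650.1904·319.12 + 4865.0625·1003.83)/17245.3779 = 5729424.449823/17245.3779 = 332.2296.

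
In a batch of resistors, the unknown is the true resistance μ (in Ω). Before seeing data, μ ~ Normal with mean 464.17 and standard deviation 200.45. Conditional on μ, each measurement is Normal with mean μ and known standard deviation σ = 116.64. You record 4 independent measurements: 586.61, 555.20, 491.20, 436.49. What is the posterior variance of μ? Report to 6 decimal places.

3135.781014

For Normal data with known variance σ², a Normal(μ₀, σ₀²) prior on μ is conjugate. Posterior precision = 1/σ₀² + n/σ²; posterior mean is the precision-weighted average of μ₀ and x̄.
σ₀² = 200.45² = 40180.2025, σ² = 116.64² = 13604.8896; σ² + n·σ₀² = 13604.8896 + 4·40180.2025 = 174325.6996.
Posterior precision = 1/σ₀² + n/σ² = 1/40180.2025 + 4/13604.8896 = (σ² + n·σ₀²)/(σ₀²σ²) = 174325.6996/(40180.2025·13604.8896); posterior variance σₙ² = σ₀²σ²/(σ² + n·σ₀²) = 40180.2025·13604.8896/174325.6996 = 3135.781014.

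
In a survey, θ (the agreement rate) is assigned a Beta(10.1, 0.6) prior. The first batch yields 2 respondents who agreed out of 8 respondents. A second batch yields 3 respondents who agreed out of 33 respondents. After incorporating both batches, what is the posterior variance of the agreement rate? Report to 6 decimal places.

The Beta prior is conjugate to a Binomial/Bernoulli likelihood; the update adds successes to α and failures to β.
After batch 1: Beta(10.1+2, 0.6+6) = Beta(12.1, 6.6).
After batch 2: Beta(12.1+3, 6.6+30) = Beta(15.1, 36.6).
Var = αβ/((α+β)²(α+β+1)) = 15.1·36.6/(51.7²·52.7) = 0.003923.

0.003923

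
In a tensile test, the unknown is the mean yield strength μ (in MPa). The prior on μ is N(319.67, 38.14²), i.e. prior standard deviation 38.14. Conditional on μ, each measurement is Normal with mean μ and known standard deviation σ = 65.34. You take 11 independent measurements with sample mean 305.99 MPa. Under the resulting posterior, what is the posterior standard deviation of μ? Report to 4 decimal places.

17.5036

For Normal data with known variance σ², a Normal(μ₀, σ₀²) prior on μ is conjugate. Posterior precision = 1/σ₀² + n/σ²; posterior mean is the precision-weighted average of μ₀ and x̄.
σ₀² = 38.14² = 1454.6596, σ² = 65.34² = 4269.3156; σ² + n·σ₀² = 4269.3156 + 11·1454.6596 = 20270.5712.
Posterior precision = 1/σ₀² + n/σ² = 1/1454.6596 + 11/4269.3156 = (σ² + n·σ₀²)/(σ₀²σ²) = 20270.5712/(1454.6596·4269.3156); posterior variance σₙ² = σ₀²σ²/(σ² + n·σ₀²) = 1454.6596·4269.3156/20270.5712 = 306.375230.
Posterior SD = √σₙ² = √(1454.6596·4269.3156/20270.5712) = 17.5036.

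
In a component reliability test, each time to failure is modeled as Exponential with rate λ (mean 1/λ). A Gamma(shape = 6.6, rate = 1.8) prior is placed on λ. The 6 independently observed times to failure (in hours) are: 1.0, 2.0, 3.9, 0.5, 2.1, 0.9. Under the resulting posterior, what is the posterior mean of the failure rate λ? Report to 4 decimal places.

With a Gamma(shape α, rate β) prior on the exponential rate λ, the posterior after n observations with total T = Σxᵢ is Gamma(α+n, β+T).
Sum of observations T = 10.4 hours; n = 6.
Posterior: Gamma(6.6+6, 1.8+10.4) = Gamma(12.6, 12.2).
Posterior mean of λ = α/β = 12.6/12.2 = 1.0328.

1.0328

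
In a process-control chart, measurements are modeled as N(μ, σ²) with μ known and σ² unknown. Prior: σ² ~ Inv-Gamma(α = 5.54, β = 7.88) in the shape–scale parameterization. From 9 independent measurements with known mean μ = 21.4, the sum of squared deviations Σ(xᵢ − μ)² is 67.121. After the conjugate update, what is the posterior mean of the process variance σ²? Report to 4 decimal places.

With known mean μ and an Inverse-Gamma(α, β) prior on σ², the Normal likelihood is conjugate: posterior is Inv-Gamma(α + n/2, β + Σ(xᵢ−μ)²/2).
Posterior: Inv-Gamma(5.54 + 9/2, 7.88 + 67.121/2) = Inv-Gamma(10.04, 41.4405).
E[σ²|data] = β/(α−1) = 41.4405/9.04 = 4.5841.

4.5841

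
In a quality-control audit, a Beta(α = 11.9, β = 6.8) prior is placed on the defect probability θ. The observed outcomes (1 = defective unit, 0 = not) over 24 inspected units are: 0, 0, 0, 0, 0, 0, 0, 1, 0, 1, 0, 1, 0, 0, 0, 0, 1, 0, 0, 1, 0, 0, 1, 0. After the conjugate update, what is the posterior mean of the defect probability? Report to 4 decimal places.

0.4192

The Beta prior is conjugate to a Binomial/Bernoulli likelihood; the update adds successes to α and failures to β.
Posterior: Beta(α+k, β+n−k) = Beta(11.9+6, 6.8+18) = Beta(17.9, 24.8).
Posterior mean = α/(α+β) = 17.9/42.7 = 0.4192.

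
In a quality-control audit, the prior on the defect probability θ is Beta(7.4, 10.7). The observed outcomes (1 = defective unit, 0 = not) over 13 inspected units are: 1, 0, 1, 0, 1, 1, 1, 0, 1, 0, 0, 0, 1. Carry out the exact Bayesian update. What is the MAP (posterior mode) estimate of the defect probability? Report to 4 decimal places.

0.4605

The Beta prior is conjugate to a Binomial/Bernoulli likelihood; the update adds successes to α and failures to β.
Posterior: Beta(α+k, β+n−k) = Beta(7.4+7, 10.7+6) = Beta(14.4, 16.7).
Mode of Beta(a,b) for a,b>1 is (a−1)/(a+b−2) = 13.4/29.1 = 0.4605.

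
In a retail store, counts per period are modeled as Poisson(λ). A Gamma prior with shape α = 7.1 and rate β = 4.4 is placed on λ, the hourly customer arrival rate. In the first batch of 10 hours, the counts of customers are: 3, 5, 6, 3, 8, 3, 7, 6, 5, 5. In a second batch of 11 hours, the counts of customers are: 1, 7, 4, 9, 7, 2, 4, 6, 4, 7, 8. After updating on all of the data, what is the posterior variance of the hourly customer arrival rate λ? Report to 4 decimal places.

With a Gamma(shape α, rate β) prior, the Poisson likelihood is conjugate: the posterior is Gamma(α + ΣXᵢ, β + n).
Batch 1: sum of counts S = 51 over n = 10 hours.
After batch 1: Gamma(α+S, β+n) = Gamma(7.1+51, 4.4+10) = Gamma(58.1, 14.4).
Batch 2: sum of counts S = 59 over n = 11 hours.
After batch 2: Gamma(α+S, β+n) = Gamma(58.1+59, 14.4+11) = Gamma(117.1, 25.4).
Var = α/β² = 117.1/25.4² = 0.1815.

0.1815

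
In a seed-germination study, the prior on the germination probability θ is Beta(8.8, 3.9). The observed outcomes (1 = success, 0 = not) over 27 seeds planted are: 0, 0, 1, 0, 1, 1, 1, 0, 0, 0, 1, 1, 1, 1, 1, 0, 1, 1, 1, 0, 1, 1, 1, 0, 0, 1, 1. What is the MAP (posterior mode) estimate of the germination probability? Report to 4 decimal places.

The Beta prior is conjugate to a Binomial/Bernoulli likelihood; the update adds successes to α and failures to β.
Posterior: Beta(α+k, β+n−k) = Beta(8.8+17, 3.9+10) = Beta(25.8, 13.9).
Mode of Beta(a,b) for a,b>1 is (a−1)/(a+b−2) = 24.8/37.7 = 0.6578.

0.6578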